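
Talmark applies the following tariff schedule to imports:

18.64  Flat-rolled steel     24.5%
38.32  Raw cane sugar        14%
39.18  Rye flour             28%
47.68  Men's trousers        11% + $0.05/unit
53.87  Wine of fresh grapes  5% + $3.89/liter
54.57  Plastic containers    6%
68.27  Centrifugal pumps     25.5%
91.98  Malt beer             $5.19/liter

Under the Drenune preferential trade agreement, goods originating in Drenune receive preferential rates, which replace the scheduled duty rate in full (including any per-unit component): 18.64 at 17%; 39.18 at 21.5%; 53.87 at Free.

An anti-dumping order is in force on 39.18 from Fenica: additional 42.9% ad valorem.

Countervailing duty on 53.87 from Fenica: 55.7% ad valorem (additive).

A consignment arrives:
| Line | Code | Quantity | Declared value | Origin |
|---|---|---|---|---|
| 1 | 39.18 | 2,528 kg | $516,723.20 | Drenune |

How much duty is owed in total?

$111,095.49

Line 1 (39.18, Drenune, 2,528 kg, $516,723.20):
Base rate for 39.18 is 28%.
Origin Drenune qualifies under the Talmark–Drenune agreement and 39.18 is covered: preferential rate 21.5% applies instead.
The additional-duty order on 39.18 targets Fenica, not Drenune; it does not apply.
Duty = $516,723.20 × 21.5% = $111,095.49.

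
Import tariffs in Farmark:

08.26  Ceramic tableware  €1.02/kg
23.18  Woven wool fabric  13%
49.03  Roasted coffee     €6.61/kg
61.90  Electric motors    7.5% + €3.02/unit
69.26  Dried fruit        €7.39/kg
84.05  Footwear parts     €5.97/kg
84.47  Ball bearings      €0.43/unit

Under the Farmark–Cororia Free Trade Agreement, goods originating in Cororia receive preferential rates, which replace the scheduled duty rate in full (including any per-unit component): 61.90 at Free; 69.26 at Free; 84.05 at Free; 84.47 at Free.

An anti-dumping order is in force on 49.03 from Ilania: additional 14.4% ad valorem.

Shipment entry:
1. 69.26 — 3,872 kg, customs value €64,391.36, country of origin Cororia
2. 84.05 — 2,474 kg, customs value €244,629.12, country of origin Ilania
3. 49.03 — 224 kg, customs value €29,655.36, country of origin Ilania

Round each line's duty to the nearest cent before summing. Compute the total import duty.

Line 1 (69.26, Cororia, 3,872 kg, €64,391.36):
Base rate for 69.26 is €7.39/kg.
Origin Cororia qualifies under the Farmark–Cororia agreement and 69.26 is covered: preferential rate Free applies instead.
Duty = €64,391.36 × 0% = €0.00.
Line 2 (84.05, Ilania, 2,474 kg, €244,629.12):
Base rate for 84.05 is €5.97/kg.
84.05 has an FTA preferential rate, but origin Ilania is not Cororia; base rate stands.
Duty = 2,474 × €5.97 = €14,769.78.
Line 3 (49.03, Ilania, 224 kg, €29,655.36):
Base rate for 49.03 is €6.61/kg.
Additional duty on 49.03 from Ilania: +14.4% ad valorem. Applied ad valorem rate = 14.4%.
Duty = €29,655.36 × 14.4% + 224 × €6.61 = €5,751.01.
Total = €0.00 + €14,769.78 + €5,751.01 = €20,520.79.

€20,520.79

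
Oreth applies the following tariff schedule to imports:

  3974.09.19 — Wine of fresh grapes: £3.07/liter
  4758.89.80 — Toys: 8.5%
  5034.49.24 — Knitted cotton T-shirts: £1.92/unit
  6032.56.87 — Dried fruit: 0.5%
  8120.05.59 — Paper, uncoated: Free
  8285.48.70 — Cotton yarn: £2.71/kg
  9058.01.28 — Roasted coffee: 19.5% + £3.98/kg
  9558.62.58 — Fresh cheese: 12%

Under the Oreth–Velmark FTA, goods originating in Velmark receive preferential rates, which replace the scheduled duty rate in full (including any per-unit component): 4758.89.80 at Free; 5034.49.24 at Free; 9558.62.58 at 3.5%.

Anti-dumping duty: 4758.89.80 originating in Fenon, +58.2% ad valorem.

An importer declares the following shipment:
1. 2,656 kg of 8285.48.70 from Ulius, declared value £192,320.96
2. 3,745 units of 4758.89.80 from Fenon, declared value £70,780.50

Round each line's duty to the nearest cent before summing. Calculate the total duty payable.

£54,408.35

Line 1 (8285.48.70, Ulius, 2,656 kg, £192,320.96):
Base rate for 8285.48.70 is £2.71/kg.
Duty = 2,656 × £2.71 = £7,197.76.
Line 2 (4758.89.80, Fenon, 3,745 units, £70,780.50):
Base rate for 4758.89.80 is 8.5%.
4758.89.80 has an FTA preferential rate, but origin Fenon is not Velmark; base rate stands.
Additional duty on 4758.89.80 from Fenon: +58.2%. Applied ad valorem rate: 8.5% + 58.2% = 66.7%.
Duty = £70,780.50 × 66.7% = £47,210.59.
Total = £7,197.76 + £47,210.59 = £54,408.35.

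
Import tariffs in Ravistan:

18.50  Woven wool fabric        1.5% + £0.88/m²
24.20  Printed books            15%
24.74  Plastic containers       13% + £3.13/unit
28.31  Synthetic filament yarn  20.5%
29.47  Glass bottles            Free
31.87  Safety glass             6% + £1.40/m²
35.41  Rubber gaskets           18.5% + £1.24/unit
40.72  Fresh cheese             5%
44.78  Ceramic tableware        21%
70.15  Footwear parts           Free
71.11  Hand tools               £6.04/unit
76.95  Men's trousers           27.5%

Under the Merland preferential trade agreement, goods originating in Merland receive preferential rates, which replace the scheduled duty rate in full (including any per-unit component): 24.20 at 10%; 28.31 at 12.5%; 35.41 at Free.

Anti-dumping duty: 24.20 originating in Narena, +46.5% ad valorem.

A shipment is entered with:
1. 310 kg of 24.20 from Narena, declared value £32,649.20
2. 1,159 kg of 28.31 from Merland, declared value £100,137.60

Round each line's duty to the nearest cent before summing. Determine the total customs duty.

£32,596.46

Line 1 (24.20, Narena, 310 kg, £32,649.20):
Base rate for 24.20 is 15%.
24.20 has an FTA preferential rate, but origin Narena is not Merland; base rate stands.
Additional duty on 24.20 from Narena: +46.5%. Applied ad valorem rate: 15% + 46.5% = 61.5%.
Duty = £32,649.20 × 61.5% = £20,079.26.
Line 2 (28.31, Merland, 1,159 kg, £100,137.60):
Base rate for 28.31 is 20.5%.
Origin Merland qualifies under the Ravistan–Merland agreement and 28.31 is covered: preferential rate 12.5% applies instead.
Duty = £100,137.60 × 12.5% = £12,517.20.
Total = £20,079.26 + £12,517.20 = £32,596.46.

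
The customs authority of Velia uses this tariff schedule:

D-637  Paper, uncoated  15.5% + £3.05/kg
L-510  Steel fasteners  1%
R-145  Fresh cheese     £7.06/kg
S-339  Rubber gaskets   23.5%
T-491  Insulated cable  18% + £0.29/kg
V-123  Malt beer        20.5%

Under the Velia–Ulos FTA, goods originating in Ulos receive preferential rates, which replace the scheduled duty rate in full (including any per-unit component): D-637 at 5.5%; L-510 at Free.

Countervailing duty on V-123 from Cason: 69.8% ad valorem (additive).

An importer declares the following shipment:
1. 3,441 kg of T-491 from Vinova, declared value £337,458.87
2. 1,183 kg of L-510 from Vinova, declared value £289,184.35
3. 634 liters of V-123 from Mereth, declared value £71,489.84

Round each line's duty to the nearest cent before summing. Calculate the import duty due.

Line 1 (T-491, Vinova, 3,441 kg, £337,458.87):
Base rate for T-491 is 18% + £0.29/kg.
Duty = £337,458.87 × 18% + 3,441 × £0.29 = £61,740.49.
Line 2 (L-510, Vinova, 1,183 kg, £289,184.35):
Base rate for L-510 is 1%.
L-510 has an FTA preferential rate, but origin Vinova is not Ulos; base rate stands.
Duty = £289,184.35 × 1% = £2,891.84.
Line 3 (V-123, Mereth, 634 liters, £71,489.84):
Base rate for V-123 is 20.5%.
The additional-duty order on V-123 targets Cason, not Mereth; it does not apply.
Duty = £71,489.84 × 20.5% = £14,655.42.
Total = £61,740.49 + £2,891.84 + £14,655.42 = £79,287.75.

£79,287.75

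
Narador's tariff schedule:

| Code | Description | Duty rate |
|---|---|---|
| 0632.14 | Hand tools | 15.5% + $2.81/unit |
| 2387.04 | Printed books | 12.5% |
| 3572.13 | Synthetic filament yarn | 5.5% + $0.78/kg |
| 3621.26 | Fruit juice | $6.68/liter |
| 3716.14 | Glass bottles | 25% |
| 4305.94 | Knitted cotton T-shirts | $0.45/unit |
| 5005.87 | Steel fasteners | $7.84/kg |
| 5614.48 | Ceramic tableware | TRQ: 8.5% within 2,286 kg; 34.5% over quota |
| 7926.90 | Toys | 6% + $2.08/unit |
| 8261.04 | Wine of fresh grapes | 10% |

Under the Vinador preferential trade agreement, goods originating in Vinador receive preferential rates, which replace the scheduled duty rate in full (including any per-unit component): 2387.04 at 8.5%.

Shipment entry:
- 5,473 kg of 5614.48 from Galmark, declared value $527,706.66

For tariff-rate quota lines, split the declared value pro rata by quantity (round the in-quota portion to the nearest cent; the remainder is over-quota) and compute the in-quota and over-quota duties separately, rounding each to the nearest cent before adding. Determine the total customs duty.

$124,750.61

Line 1 (5614.48, Galmark, 5,473 kg, $527,706.66):
Code 5614.48 is under a tariff-rate quota (threshold 2,286 kg). In-quota: 2,286 kg at 8.5%; over-quota: 3,187 kg at 34.5%.
Pro-rata value split: in-quota = $527,706.66 × 2,286/5,473 = $220,416.12; over-quota = $527,706.66 − $220,416.12 = $307,290.54.
In-quota duty = $220,416.12 × 8.5% = $18,735.37. Over-quota duty = $307,290.54 × 34.5% = $106,015.24.
Line duty = $18,735.37 + $106,015.24 = $124,750.61.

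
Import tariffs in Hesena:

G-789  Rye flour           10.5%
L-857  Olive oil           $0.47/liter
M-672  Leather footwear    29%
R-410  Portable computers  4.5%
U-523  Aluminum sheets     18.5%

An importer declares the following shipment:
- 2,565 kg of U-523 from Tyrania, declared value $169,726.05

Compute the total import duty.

$31,399.32

Line 1 (U-523, Tyrania, 2,565 kg, $169,726.05):
Base rate for U-523 is 18.5%.
Duty = $169,726.05 × 18.5% = $31,399.32.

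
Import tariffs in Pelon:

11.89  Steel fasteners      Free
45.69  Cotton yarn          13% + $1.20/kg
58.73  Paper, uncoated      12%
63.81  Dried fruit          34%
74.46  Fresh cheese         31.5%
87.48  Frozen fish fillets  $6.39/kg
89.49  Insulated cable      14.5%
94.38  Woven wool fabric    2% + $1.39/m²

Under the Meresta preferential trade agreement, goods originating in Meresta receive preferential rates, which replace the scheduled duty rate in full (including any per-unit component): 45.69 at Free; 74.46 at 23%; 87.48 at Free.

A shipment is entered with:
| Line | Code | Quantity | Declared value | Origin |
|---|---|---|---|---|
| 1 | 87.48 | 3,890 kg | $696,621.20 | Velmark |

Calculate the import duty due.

$24,857.10

Line 1 (87.48, Velmark, 3,890 kg, $696,621.20):
Base rate for 87.48 is $6.39/kg.
87.48 has an FTA preferential rate, but origin Velmark is not Meresta; base rate stands.
Duty = 3,890 × $6.39 = $24,857.10.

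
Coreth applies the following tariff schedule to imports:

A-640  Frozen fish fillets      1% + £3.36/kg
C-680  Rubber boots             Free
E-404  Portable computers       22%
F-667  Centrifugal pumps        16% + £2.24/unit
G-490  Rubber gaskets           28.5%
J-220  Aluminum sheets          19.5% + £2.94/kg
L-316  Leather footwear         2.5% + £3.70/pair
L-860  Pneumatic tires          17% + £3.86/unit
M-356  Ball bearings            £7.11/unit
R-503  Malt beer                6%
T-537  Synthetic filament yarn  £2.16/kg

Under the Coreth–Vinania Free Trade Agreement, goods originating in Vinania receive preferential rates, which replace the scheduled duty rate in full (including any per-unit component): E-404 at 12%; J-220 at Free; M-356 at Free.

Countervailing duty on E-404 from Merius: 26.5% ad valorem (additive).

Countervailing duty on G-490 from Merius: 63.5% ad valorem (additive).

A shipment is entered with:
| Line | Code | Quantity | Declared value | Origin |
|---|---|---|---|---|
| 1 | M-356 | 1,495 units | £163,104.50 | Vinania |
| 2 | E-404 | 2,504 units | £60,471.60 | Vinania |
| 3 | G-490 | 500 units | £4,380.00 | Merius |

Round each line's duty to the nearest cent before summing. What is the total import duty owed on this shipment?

£11,286.19

Line 1 (M-356, Vinania, 1,495 units, £163,104.50):
Base rate for M-356 is £7.11/unit.
Origin Vinania qualifies under the Coreth–Vinania agreement and M-356 is covered: preferential rate Free applies instead.
Duty = £163,104.50 × 0% = £0.00.
Line 2 (E-404, Vinania, 2,504 units, £60,471.60):
Base rate for E-404 is 22%.
Origin Vinania qualifies under the Coreth–Vinania agreement and E-404 is covered: preferential rate 12% applies instead.
The additional-duty order on E-404 targets Merius, not Vinania; it does not apply.
Duty = £60,471.60 × 12% = £7,256.59.
Line 3 (G-490, Merius, 500 units, £4,380.00):
Base rate for G-490 is 28.5%.
Additional duty on G-490 from Merius: +63.5%. Applied ad valorem rate: 28.5% + 63.5% = 92%.
Duty = £4,380.00 × 92% = £4,029.60.
Total = £0.00 + £7,256.59 + £4,029.60 = £11,286.19.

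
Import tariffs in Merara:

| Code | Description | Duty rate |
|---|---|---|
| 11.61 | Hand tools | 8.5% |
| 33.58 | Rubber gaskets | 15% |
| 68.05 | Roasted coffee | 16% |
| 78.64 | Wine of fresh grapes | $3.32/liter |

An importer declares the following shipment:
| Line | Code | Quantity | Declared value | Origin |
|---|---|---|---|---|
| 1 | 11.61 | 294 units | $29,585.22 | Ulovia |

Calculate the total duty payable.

$2,514.74

Line 1 (11.61, Ulovia, 294 units, $29,585.22):
Base rate for 11.61 is 8.5%.
Duty = $29,585.22 × 8.5% = $2,514.74.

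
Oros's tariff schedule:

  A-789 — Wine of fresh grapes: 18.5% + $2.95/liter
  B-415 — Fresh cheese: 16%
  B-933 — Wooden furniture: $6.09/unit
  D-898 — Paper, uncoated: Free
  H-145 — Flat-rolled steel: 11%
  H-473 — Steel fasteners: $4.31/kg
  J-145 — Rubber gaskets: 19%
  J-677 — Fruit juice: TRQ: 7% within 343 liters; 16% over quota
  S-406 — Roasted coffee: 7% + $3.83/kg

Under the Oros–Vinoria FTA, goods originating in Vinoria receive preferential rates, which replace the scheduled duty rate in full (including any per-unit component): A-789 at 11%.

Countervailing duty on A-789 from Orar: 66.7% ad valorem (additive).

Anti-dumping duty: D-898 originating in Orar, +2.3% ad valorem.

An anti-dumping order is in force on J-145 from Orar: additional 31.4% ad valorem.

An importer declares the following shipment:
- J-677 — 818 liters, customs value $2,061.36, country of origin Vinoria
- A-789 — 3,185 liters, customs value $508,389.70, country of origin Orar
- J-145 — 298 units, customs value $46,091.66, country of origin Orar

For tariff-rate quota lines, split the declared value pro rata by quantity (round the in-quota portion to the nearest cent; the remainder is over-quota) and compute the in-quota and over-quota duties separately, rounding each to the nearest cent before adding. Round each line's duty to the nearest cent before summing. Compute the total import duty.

Line 1 (J-677, Vinoria, 818 liters, $2,061.36):
Code J-677 is under a tariff-rate quota (threshold 343 liters). In-quota: 343 liters at 7%; over-quota: 475 liters at 16%.
Pro-rata value split: in-quota = $2,061.36 × 343/818 = $864.36; over-quota = $2,061.36 − $864.36 = $1,197.00.
In-quota duty = $864.36 × 7% = $60.51. Over-quota duty = $1,197.00 × 16% = $191.52.
Line duty = $60.51 + $191.52 = $252.03.
Line 2 (A-789, Orar, 3,185 liters, $508,389.70):
Base rate for A-789 is 18.5% + $2.95/liter.
A-789 has an FTA preferential rate, but origin Orar is not Vinoria; base rate stands.
Additional duty on A-789 from Orar: +66.7%. Applied ad valorem rate: 18.5% + 66.7% = 85.2%.
Duty = $508,389.70 × 85.2% + 3,185 × $2.95 = $442,543.77.
Line 3 (J-145, Orar, 298 units, $46,091.66):
Base rate for J-145 is 19%.
Additional duty on J-145 from Orar: +31.4%. Applied ad valorem rate: 19% + 31.4% = 50.4%.
Duty = $46,091.66 × 50.4% = $23,230.20.
Total = $252.03 + $442,543.77 + $23,230.20 = $466,026.00.

$466,026.00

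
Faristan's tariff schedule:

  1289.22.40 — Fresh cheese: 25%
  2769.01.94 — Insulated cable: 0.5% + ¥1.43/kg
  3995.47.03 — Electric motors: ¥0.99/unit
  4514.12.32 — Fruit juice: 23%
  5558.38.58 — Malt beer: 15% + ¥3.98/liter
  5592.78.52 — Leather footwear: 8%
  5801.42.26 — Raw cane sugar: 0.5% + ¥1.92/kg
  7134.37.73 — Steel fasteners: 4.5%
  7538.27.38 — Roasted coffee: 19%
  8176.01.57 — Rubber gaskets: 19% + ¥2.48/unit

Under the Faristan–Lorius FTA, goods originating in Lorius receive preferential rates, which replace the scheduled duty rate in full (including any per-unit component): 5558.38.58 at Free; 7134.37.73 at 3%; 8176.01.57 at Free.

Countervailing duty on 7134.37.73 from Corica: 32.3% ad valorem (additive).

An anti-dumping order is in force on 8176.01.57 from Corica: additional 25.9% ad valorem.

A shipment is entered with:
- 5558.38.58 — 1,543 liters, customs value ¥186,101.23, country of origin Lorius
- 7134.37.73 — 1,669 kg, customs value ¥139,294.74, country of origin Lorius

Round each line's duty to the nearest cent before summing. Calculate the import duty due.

Line 1 (5558.38.58, Lorius, 1,543 liters, ¥186,101.23):
Base rate for 5558.38.58 is 15% + ¥3.98/liter.
Origin Lorius qualifies under the Faristan–Lorius agreement and 5558.38.58 is covered: preferential rate Free applies instead.
Duty = ¥186,101.23 × 0% = ¥0.00.
Line 2 (7134.37.73, Lorius, 1,669 kg, ¥139,294.74):
Base rate for 7134.37.73 is 4.5%.
Origin Lorius qualifies under the Faristan–Lorius agreement and 7134.37.73 is covered: preferential rate 3% applies instead.
The additional-duty order on 7134.37.73 targets Corica, not Lorius; it does not apply.
Duty = ¥139,294.74 × 3% = ¥4,178.84.
Total = ¥0.00 + ¥4,178.84 = ¥4,178.84.

¥4,178.84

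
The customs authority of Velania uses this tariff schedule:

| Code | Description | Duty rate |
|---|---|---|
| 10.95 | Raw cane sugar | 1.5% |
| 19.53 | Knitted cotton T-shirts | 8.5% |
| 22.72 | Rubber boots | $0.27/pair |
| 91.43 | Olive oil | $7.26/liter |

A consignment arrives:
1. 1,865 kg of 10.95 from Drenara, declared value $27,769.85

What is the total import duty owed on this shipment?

Line 1 (10.95, Drenara, 1,865 kg, $27,769.85):
Base rate for 10.95 is 1.5%.
Duty = $27,769.85 × 1.5% = $416.55.

$416.55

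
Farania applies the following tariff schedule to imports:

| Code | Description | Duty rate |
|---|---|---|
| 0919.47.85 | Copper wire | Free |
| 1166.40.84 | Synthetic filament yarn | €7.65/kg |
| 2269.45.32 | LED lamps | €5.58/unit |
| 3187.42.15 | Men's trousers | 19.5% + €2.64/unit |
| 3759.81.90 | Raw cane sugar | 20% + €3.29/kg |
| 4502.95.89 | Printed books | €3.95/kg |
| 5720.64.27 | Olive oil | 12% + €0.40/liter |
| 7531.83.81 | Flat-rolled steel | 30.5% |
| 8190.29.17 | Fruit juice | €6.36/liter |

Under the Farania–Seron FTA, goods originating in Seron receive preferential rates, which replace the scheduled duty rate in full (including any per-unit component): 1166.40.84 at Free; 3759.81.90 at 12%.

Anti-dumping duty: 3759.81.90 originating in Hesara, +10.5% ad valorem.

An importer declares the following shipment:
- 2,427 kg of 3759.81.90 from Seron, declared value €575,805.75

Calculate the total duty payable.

Line 1 (3759.81.90, Seron, 2,427 kg, €575,805.75):
Base rate for 3759.81.90 is 20% + €3.29/kg.
Origin Seron qualifies under the Farania–Seron agreement and 3759.81.90 is covered: preferential rate 12% applies instead.
The additional-duty order on 3759.81.90 targets Hesara, not Seron; it does not apply.
Duty = €575,805.75 × 12% = €69,096.69.

€69,096.69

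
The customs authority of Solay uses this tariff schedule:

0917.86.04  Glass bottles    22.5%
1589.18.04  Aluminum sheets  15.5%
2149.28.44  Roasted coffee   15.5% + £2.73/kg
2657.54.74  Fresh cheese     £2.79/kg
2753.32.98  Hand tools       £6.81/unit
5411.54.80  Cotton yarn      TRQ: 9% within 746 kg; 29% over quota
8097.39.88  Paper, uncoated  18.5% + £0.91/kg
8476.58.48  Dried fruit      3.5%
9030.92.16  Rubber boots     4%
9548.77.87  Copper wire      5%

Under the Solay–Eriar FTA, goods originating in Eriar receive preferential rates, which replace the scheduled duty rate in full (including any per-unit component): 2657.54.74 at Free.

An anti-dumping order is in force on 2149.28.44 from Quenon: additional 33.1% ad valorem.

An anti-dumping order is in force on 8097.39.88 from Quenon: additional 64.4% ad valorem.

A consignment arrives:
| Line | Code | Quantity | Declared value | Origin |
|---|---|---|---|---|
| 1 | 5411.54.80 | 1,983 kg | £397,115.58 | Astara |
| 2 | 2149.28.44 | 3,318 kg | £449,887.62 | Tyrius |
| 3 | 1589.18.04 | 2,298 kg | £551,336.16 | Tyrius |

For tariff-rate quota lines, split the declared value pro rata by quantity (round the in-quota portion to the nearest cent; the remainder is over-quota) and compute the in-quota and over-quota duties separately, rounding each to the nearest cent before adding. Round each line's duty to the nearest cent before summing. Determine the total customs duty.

£249,532.55

Line 1 (5411.54.80, Astara, 1,983 kg, £397,115.58):
Code 5411.54.80 is under a tariff-rate quota (threshold 746 kg). In-quota: 746 kg at 9%; over-quota: 1,237 kg at 29%.
Pro-rata value split: in-quota = £397,115.58 × 746/1,983 = £149,393.96; over-quota = £397,115.58 − £149,393.96 = £247,721.62.
In-quota duty = £149,393.96 × 9% = £13,445.46. Over-quota duty = £247,721.62 × 29% = £71,839.27.
Line duty = £13,445.46 + £71,839.27 = £85,284.73.
Line 2 (2149.28.44, Tyrius, 3,318 kg, £449,887.62):
Base rate for 2149.28.44 is 15.5% + £2.73/kg.
The additional-duty order on 2149.28.44 targets Quenon, not Tyrius; it does not apply.
Duty = £449,887.62 × 15.5% + 3,318 × £2.73 = £78,790.72.
Line 3 (1589.18.04, Tyrius, 2,298 kg, £551,336.16):
Base rate for 1589.18.04 is 15.5%.
Duty = £551,336.16 × 15.5% = £85,457.10.
Total = £85,284.73 + £78,790.72 + £85,457.10 = £249,532.55.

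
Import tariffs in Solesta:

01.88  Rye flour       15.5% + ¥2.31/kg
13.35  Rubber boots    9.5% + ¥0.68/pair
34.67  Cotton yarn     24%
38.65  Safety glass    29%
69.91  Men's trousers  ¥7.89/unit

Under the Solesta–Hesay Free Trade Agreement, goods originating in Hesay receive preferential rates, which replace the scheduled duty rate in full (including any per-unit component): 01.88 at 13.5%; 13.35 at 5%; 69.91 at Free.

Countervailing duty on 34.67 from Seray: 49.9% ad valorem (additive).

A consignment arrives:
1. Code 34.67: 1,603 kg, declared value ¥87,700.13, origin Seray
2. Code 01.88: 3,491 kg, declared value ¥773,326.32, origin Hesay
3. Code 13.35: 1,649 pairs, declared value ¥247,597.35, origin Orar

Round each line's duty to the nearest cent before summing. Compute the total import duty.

¥193,852.52

Line 1 (34.67, Seray, 1,603 kg, ¥87,700.13):
Base rate for 34.67 is 24%.
Additional duty on 34.67 from Seray: +49.9%. Applied ad valorem rate: 24% + 49.9% = 73.9%.
Duty = ¥87,700.13 × 73.9% = ¥64,810.40.
Line 2 (01.88, Hesay, 3,491 kg, ¥773,326.32):
Base rate for 01.88 is 15.5% + ¥2.31/kg.
Origin Hesay qualifies under the Solesta–Hesay agreement and 01.88 is covered: preferential rate 13.5% applies instead.
Duty = ¥773,326.32 × 13.5% = ¥104,399.05.
Line 3 (13.35, Orar, 1,649 pairs, ¥247,597.35):
Base rate for 13.35 is 9.5% + ¥0.68/pair.
13.35 has an FTA preferential rate, but origin Orar is not Hesay; base rate stands.
Duty = ¥247,597.35 × 9.5% + 1,649 × ¥0.68 = ¥24,643.07.
Total = ¥64,810.40 + ¥104,399.05 + ¥24,643.07 = ¥193,852.52.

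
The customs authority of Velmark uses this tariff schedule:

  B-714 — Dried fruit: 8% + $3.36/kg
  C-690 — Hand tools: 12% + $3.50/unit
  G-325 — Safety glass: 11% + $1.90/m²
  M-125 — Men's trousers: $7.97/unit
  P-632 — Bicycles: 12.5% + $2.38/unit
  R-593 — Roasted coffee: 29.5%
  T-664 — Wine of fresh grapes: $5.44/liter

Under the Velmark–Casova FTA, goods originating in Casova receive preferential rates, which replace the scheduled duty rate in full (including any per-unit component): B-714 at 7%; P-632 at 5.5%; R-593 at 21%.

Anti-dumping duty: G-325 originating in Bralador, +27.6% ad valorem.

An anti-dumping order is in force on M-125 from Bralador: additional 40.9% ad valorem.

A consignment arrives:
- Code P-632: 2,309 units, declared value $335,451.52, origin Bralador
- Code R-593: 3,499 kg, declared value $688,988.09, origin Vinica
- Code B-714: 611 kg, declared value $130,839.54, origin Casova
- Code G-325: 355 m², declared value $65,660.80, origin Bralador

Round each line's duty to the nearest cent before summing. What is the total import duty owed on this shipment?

$285,856.69

Line 1 (P-632, Bralador, 2,309 units, $335,451.52):
Base rate for P-632 is 12.5% + $2.38/unit.
P-632 has an FTA preferential rate, but origin Bralador is not Casova; base rate stands.
Duty = $335,451.52 × 12.5% + 2,309 × $2.38 = $47,426.86.
Line 2 (R-593, Vinica, 3,499 kg, $688,988.09):
Base rate for R-593 is 29.5%.
R-593 has an FTA preferential rate, but origin Vinica is not Casova; base rate stands.
Duty = $688,988.09 × 29.5% = $203,251.49.
Line 3 (B-714, Casova, 611 kg, $130,839.54):
Base rate for B-714 is 8% + $3.36/kg.
Origin Casova qualifies under the Velmark–Casova agreement and B-714 is covered: preferential rate 7% applies instead.
Duty = $130,839.54 × 7% = $9,158.77.
Line 4 (G-325, Bralador, 355 m², $65,660.80):
Base rate for G-325 is 11% + $1.90/m².
Additional duty on G-325 from Bralador: +27.6%. Applied ad valorem rate: 11% + 27.6% = 38.6%.
Duty = $65,660.80 × 38.6% + 355 × $1.90 = $26,019.57.
Total = $47,426.86 + $203,251.49 + $9,158.77 + $26,019.57 = $285,856.69.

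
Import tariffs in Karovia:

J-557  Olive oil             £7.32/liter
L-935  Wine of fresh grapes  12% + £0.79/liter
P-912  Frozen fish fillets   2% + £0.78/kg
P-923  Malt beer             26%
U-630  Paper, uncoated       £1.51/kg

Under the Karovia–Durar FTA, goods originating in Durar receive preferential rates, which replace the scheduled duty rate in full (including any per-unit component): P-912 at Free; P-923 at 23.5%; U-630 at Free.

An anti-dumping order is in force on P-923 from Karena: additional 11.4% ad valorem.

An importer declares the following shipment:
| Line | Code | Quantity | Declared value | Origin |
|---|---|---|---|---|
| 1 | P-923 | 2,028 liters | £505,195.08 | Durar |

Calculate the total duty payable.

Line 1 (P-923, Durar, 2,028 liters, £505,195.08):
Base rate for P-923 is 26%.
Origin Durar qualifies under the Karovia–Durar agreement and P-923 is covered: preferential rate 23.5% applies instead.
The additional-duty order on P-923 targets Karena, not Durar; it does not apply.
Duty = £505,195.08 × 23.5% = £118,720.84.

£118,720.84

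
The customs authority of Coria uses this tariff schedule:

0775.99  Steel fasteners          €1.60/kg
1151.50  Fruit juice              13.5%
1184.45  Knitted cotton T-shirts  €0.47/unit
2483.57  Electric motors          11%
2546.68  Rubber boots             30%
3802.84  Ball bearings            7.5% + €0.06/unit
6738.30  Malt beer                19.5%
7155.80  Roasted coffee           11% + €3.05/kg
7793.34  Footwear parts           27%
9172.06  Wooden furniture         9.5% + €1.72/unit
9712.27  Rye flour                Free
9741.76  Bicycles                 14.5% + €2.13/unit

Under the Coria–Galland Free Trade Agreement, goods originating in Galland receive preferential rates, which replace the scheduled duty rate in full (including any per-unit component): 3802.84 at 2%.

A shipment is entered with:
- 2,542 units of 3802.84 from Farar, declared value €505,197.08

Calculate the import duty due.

Line 1 (3802.84, Farar, 2,542 units, €505,197.08):
Base rate for 3802.84 is 7.5% + €0.06/unit.
3802.84 has an FTA preferential rate, but origin Farar is not Galland; base rate stands.
Duty = €505,197.08 × 7.5% + 2,542 × €0.06 = €38,042.30.

€38,042.30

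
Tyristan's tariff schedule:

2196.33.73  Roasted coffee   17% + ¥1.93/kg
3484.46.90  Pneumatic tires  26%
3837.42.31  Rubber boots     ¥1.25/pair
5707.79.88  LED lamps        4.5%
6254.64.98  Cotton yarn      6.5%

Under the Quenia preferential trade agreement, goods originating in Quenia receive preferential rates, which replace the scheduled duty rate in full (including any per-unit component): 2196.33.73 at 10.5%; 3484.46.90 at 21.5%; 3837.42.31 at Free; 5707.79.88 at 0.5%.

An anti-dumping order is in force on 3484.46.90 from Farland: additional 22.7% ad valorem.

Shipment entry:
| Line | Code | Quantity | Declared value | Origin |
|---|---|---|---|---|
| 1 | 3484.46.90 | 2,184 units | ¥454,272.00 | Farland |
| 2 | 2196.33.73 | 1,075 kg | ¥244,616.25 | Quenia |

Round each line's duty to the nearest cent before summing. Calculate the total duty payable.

¥246,915.17

Line 1 (3484.46.90, Farland, 2,184 units, ¥454,272.00):
Base rate for 3484.46.90 is 26%.
3484.46.90 has an FTA preferential rate, but origin Farland is not Quenia; base rate stands.
Additional duty on 3484.46.90 from Farland: +22.7%. Applied ad valorem rate: 26% + 22.7% = 48.7%.
Duty = ¥454,272.00 × 48.7% = ¥221,230.46.
Line 2 (2196.33.73, Quenia, 1,075 kg, ¥244,616.25):
Base rate for 2196.33.73 is 17% + ¥1.93/kg.
Origin Quenia qualifies under the Tyristan–Quenia agreement and 2196.33.73 is covered: preferential rate 10.5% applies instead.
Duty = ¥244,616.25 × 10.5% = ¥25,684.71.
Total = ¥221,230.46 + ¥25,684.71 = ¥246,915.17.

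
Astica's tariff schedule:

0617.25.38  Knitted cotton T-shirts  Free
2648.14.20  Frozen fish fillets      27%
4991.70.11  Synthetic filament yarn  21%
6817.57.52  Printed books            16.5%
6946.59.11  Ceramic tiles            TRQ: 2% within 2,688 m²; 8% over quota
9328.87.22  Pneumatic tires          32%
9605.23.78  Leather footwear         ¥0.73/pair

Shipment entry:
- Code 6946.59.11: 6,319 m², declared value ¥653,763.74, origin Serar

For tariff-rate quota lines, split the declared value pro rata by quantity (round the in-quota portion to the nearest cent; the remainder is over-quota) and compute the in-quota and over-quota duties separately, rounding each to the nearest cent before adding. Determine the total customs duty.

Line 1 (6946.59.11, Serar, 6,319 m², ¥653,763.74):
Code 6946.59.11 is under a tariff-rate quota (threshold 2,688 m²). In-quota: 2,688 m² at 2%; over-quota: 3,631 m² at 8%.
Pro-rata value split: in-quota = ¥653,763.74 × 2,688/6,319 = ¥278,100.48; over-quota = ¥653,763.74 − ¥278,100.48 = ¥375,663.26.
In-quota duty = ¥278,100.48 × 2% = ¥5,562.01. Over-quota duty = ¥375,663.26 × 8% = ¥30,053.06.
Line duty = ¥5,562.01 + ¥30,053.06 = ¥35,615.07.

¥35,615.07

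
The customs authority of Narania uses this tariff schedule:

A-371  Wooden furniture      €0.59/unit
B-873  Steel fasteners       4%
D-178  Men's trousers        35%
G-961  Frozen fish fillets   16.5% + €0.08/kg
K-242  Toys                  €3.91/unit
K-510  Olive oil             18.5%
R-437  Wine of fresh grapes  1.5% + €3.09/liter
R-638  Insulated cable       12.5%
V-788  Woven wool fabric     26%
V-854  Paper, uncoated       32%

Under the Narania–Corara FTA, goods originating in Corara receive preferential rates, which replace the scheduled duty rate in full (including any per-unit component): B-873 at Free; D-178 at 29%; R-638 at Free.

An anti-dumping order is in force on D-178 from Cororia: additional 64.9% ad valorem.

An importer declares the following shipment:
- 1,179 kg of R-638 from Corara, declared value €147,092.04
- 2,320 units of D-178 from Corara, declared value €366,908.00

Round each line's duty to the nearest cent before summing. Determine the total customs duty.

Line 1 (R-638, Corara, 1,179 kg, €147,092.04):
Base rate for R-638 is 12.5%.
Origin Corara qualifies under the Narania–Corara agreement and R-638 is covered: preferential rate Free applies instead.
Duty = €147,092.04 × 0% = €0.00.
Line 2 (D-178, Corara, 2,320 units, €366,908.00):
Base rate for D-178 is 35%.
Origin Corara qualifies under the Narania–Corara agreement and D-178 is covered: preferential rate 29% applies instead.
The additional-duty order on D-178 targets Cororia, not Corara; it does not apply.
Duty = €366,908.00 × 29% = €106,403.32.
Total = €0.00 + €106,403.32 = €106,403.32.

€106,403.32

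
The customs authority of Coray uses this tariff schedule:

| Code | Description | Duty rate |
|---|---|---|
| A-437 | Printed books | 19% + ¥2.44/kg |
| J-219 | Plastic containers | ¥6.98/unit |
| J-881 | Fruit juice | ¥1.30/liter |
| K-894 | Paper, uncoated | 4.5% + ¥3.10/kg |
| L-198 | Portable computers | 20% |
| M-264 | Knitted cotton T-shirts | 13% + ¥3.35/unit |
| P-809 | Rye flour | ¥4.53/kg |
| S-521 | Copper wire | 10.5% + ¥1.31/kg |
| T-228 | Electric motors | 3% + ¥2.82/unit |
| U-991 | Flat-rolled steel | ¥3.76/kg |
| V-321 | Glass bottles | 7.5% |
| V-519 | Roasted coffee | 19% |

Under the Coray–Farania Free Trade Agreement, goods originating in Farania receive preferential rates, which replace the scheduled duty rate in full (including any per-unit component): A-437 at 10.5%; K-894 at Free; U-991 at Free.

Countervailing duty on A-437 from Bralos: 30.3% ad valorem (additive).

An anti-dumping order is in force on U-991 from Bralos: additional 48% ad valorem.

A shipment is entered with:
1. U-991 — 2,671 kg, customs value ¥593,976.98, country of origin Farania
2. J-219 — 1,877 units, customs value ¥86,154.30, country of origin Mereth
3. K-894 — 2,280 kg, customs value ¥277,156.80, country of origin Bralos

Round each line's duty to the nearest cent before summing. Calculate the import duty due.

¥32,641.52

Line 1 (U-991, Farania, 2,671 kg, ¥593,976.98):
Base rate for U-991 is ¥3.76/kg.
Origin Farania qualifies under the Coray–Farania agreement and U-991 is covered: preferential rate Free applies instead.
The additional-duty order on U-991 targets Bralos, not Farania; it does not apply.
Duty = ¥593,976.98 × 0% = ¥0.00.
Line 2 (J-219, Mereth, 1,877 units, ¥86,154.30):
Base rate for J-219 is ¥6.98/unit.
Duty = 1,877 × ¥6.98 = ¥13,101.46.
Line 3 (K-894, Bralos, 2,280 kg, ¥277,156.80):
Base rate for K-894 is 4.5% + ¥3.10/kg.
K-894 has an FTA preferential rate, but origin Bralos is not Farania; base rate stands.
Duty = ¥277,156.80 × 4.5% + 2,280 × ¥3.10 = ¥19,540.06.
Total = ¥0.00 + ¥13,101.46 + ¥19,540.06 = ¥32,641.52.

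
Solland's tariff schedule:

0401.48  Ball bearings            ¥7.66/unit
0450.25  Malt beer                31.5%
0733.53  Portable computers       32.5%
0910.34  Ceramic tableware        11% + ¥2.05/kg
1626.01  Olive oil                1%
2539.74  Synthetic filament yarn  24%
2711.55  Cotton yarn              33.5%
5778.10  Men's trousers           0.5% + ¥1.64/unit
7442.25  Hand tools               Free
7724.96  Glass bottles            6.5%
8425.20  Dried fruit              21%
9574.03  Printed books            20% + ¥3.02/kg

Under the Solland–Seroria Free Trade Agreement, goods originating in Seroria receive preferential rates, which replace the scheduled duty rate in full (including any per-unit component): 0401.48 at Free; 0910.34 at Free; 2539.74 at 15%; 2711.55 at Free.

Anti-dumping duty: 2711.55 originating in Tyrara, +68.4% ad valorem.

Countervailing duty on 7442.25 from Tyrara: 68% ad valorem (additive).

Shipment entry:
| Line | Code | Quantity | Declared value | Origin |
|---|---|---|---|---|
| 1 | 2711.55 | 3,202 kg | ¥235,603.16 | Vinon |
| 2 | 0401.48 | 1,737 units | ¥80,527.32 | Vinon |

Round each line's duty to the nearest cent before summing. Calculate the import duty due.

Line 1 (2711.55, Vinon, 3,202 kg, ¥235,603.16):
Base rate for 2711.55 is 33.5%.
2711.55 has an FTA preferential rate, but origin Vinon is not Seroria; base rate stands.
The additional-duty order on 2711.55 targets Tyrara, not Vinon; it does not apply.
Duty = ¥235,603.16 × 33.5% = ¥78,927.06.
Line 2 (0401.48, Vinon, 1,737 units, ¥80,527.32):
Base rate for 0401.48 is ¥7.66/unit.
0401.48 has an FTA preferential rate, but origin Vinon is not Seroria; base rate stands.
Duty = 1,737 × ¥7.66 = ¥13,305.42.
Total = ¥78,927.06 + ¥13,305.42 = ¥92,232.48.

¥92,232.48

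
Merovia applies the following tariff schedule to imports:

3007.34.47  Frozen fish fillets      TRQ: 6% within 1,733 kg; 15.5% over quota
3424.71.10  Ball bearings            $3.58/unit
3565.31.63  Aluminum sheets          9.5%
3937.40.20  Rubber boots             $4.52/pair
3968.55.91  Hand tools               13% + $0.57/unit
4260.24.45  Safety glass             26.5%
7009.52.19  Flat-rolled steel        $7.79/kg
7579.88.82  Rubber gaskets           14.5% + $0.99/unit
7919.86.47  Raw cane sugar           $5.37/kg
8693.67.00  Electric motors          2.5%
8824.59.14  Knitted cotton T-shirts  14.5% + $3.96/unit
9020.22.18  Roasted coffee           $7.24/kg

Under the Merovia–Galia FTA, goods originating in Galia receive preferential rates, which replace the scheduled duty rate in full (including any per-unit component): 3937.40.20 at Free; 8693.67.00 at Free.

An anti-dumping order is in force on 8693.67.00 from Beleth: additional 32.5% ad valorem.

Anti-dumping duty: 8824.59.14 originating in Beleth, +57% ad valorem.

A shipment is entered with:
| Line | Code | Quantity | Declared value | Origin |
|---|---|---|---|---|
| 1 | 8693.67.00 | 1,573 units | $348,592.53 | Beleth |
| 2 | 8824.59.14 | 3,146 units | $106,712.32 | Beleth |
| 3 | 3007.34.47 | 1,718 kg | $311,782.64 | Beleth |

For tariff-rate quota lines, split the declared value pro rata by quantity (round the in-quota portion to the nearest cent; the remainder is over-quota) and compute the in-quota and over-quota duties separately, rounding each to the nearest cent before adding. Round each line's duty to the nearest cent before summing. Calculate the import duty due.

$229,471.82

Line 1 (8693.67.00, Beleth, 1,573 units, $348,592.53):
Base rate for 8693.67.00 is 2.5%.
8693.67.00 has an FTA preferential rate, but origin Beleth is not Galia; base rate stands.
Additional duty on 8693.67.00 from Beleth: +32.5%. Applied ad valorem rate: 2.5% + 32.5% = 35%.
Duty = $348,592.53 × 35% = $122,007.39.
Line 2 (8824.59.14, Beleth, 3,146 units, $106,712.32):
Base rate for 8824.59.14 is 14.5% + $3.96/unit.
Additional duty on 8824.59.14 from Beleth: +57%. Applied ad valorem rate: 14.5% + 57% = 71.5%.
Duty = $106,712.32 × 71.5% + 3,146 × $3.96 = $88,757.47.
Line 3 (3007.34.47, Beleth, 1,718 kg, $311,782.64):
Code 3007.34.47 is under a tariff-rate quota (threshold 1,733 kg). Quantity 1,718 kg is within the quota, so the in-quota rate 6% applies to the full value.
Duty = $311,782.64 × 6% = $18,706.96.
Total = $122,007.39 + $88,757.47 + $18,706.96 = $229,471.82.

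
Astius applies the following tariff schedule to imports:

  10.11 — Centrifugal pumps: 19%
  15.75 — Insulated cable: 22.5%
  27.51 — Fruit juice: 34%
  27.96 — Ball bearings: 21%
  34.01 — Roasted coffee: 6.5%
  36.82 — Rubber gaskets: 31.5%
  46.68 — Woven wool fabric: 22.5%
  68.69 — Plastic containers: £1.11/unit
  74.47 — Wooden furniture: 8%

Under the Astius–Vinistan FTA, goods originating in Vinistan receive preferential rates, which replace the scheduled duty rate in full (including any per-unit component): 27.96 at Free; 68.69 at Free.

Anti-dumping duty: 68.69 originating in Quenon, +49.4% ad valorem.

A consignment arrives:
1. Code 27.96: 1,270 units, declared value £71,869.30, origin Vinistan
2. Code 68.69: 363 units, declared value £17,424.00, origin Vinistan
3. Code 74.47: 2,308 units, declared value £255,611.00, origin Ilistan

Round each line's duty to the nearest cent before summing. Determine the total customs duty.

Line 1 (27.96, Vinistan, 1,270 units, £71,869.30):
Base rate for 27.96 is 21%.
Origin Vinistan qualifies under the Astius–Vinistan agreement and 27.96 is covered: preferential rate Free applies instead.
Duty = £71,869.30 × 0% = £0.00.
Line 2 (68.69, Vinistan, 363 units, £17,424.00):
Base rate for 68.69 is £1.11/unit.
Origin Vinistan qualifies under the Astius–Vinistan agreement and 68.69 is covered: preferential rate Free applies instead.
The additional-duty order on 68.69 targets Quenon, not Vinistan; it does not apply.
Duty = £17,424.00 × 0% = £0.00.
Line 3 (74.47, Ilistan, 2,308 units, £255,611.00):
Base rate for 74.47 is 8%.
Duty = £255,611.00 × 8% = £20,448.88.
Total = £0.00 + £0.00 + £20,448.88 = £20,448.88.

£20,448.88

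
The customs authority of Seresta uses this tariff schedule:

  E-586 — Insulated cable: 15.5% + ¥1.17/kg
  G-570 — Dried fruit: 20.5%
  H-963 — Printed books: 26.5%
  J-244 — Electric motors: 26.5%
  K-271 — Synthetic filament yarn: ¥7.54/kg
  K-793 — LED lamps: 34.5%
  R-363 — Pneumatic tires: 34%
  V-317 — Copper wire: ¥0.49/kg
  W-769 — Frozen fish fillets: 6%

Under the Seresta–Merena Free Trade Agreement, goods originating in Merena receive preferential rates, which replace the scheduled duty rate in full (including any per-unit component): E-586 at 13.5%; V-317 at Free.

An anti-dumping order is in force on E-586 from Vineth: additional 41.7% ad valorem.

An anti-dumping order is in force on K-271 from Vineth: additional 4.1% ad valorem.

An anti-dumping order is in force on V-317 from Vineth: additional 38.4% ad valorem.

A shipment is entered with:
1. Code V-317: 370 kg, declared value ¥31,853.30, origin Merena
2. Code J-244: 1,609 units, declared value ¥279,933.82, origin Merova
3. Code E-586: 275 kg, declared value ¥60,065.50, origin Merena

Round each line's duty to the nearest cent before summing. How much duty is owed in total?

Line 1 (V-317, Merena, 370 kg, ¥31,853.30):
Base rate for V-317 is ¥0.49/kg.
Origin Merena qualifies under the Seresta–Merena agreement and V-317 is covered: preferential rate Free applies instead.
The additional-duty order on V-317 targets Vineth, not Merena; it does not apply.
Duty = ¥31,853.30 × 0% = ¥0.00.
Line 2 (J-244, Merova, 1,609 units, ¥279,933.82):
Base rate for J-244 is 26.5%.
Duty = ¥279,933.82 × 26.5% = ¥74,182.46.
Line 3 (E-586, Merena, 275 kg, ¥60,065.50):
Base rate for E-586 is 15.5% + ¥1.17/kg.
Origin Merena qualifies under the Seresta–Merena agreement and E-586 is covered: preferential rate 13.5% applies instead.
The additional-duty order on E-586 targets Vineth, not Merena; it does not apply.
Duty = ¥60,065.50 × 13.5% = ¥8,108.84.
Total = ¥0.00 + ¥74,182.46 + ¥8,108.84 = ¥82,291.30.

¥82,291.30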